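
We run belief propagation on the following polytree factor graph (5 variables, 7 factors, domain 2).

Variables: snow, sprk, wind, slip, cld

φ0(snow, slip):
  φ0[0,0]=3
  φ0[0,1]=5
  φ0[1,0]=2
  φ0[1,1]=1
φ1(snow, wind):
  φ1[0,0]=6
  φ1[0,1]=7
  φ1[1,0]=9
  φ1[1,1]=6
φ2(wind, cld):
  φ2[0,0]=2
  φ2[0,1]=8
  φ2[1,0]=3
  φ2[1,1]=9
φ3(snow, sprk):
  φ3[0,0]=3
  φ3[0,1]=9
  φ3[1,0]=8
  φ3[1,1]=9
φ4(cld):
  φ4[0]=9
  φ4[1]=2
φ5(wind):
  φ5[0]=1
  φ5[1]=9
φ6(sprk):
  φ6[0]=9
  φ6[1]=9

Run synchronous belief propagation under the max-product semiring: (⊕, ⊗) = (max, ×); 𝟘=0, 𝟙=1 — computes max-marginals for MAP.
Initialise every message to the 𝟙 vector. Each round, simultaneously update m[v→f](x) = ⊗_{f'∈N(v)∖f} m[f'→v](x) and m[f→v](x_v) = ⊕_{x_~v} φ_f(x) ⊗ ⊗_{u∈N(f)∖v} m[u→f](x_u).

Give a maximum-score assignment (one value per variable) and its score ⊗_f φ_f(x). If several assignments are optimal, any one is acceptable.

assignment: (snow=0, sprk=1, wind=1, slip=1, cld=0); score = 688905

init: all messages = 𝟙 over 2 values
r1 m[φ0→snow] = [5, 2]
r1 m[φ0→slip] = [3, 5]
r1 m[φ1→snow] = [7, 9]
r1 m[φ1→wind] = [9, 7]
r1 m[φ2→wind] = [8, 9]
r1 m[φ2→cld] = [3, 9]
r1 m[φ3→snow] = [9, 9]
r1 m[φ3→sprk] = [8, 9]
r1 m[φ4→cld] = [9, 2]
r1 m[φ5→wind] = [1, 9]
r1 m[φ6→sprk] = [9, 9]
r1 m[snow→φ0] = [1, 1]
r1 m[snow→φ1] = [1, 1]
r1 m[snow→φ3] = [1, 1]
r1 m[sprk→φ3] = [1, 1]
r1 m[sprk→φ6] = [1, 1]
r1 m[wind→φ1] = [1, 1]
r1 m[wind→φ2] = [1, 1]
r1 m[wind→φ5] = [1, 1]
r1 m[slip→φ0] = [1, 1]
r1 m[cld→φ2] = [1, 1]
r1 m[cld→φ4] = [1, 1]
r2 m[φ0→snow] = [5, 2]
r2 m[φ0→slip] = [3, 5]
r2 m[φ1→snow] = [7, 9]
r2 m[φ1→wind] = [9, 7]
r2 m[φ2→wind] = [8, 9]
r2 m[φ2→cld] = [3, 9]
r2 m[φ3→snow] = [9, 9]
r2 m[φ3→sprk] = [8, 9]
r2 m[φ4→cld] = [9, 2]
r2 m[φ5→wind] = [1, 9]
r2 m[φ6→sprk] = [9, 9]
r2 m[snow→φ0] = [63, 81]
r2 m[snow→φ1] = [45, 18]
r2 m[snow→φ3] = [35, 18]
r2 m[sprk→φ3] = [9, 9]
r2 m[sprk→φ6] = [8, 9]
r2 m[wind→φ1] = [8, 81]
r2 m[wind→φ2] = [9, 63]
r2 m[wind→φ5] = [72, 63]
r2 m[slip→φ0] = [1, 1]
r2 m[cld→φ2] = [9, 2]
r2 m[cld→φ4] = [3, 9]
r3 m[φ0→snow] = [5, 2]
r3 m[φ0→slip] = [189, 315]
r3 m[φ1→snow] = [567, 486]
r3 m[φ1→wind] = [270, 315]
r3 m[φ2→wind] = [18, 27]
r3 m[φ2→cld] = [189, 567]
r3 m[φ3→snow] = [81, 81]
r3 m[φ3→sprk] = [144, 315]
r3 m[φ4→cld] = [9, 2]
r3 m[φ5→wind] = [1, 9]
r3 m[φ6→sprk] = [9, 9]
r3 m[snow→φ0] = [63, 81]
r3 m[snow→φ1] = [45, 18]
r3 m[snow→φ3] = [35, 18]
r3 m[sprk→φ3] = [9, 9]
r3 m[sprk→φ6] = [8, 9]
r3 m[wind→φ1] = [8, 81]
r3 m[wind→φ2] = [9, 63]
r3 m[wind→φ5] = [72, 63]
r3 m[slip→φ0] = [1, 1]
r3 m[cld→φ2] = [9, 2]
r3 m[cld→φ4] = [3, 9]
r4 m[φ0→snow] = [5, 2]
r4 m[φ0→slip] = [189, 315]
r4 m[φ1→snow] = [567, 486]
r4 m[φ1→wind] = [270, 315]
r4 m[φ2→wind] = [18, 27]
r4 m[φ2→cld] = [189, 567]
r4 m[φ3→snow] = [81, 81]
r4 m[φ3→sprk] = [144, 315]
r4 m[φ4→cld] = [9, 2]
r4 m[φ5→wind] = [1, 9]
r4 m[φ6→sprk] = [9, 9]
r4 m[snow→φ0] = [45927, 39366]
r4 m[snow→φ1] = [405, 162]
r4 m[snow→φ3] = [2835, 972]
r4 m[sprk→φ3] = [9, 9]
r4 m[sprk→φ6] = [144, 315]
r4 m[wind→φ1] = [18, 243]
r4 m[wind→φ2] = [270, 2835]
r4 m[wind→φ5] = [4860, 8505]
r4 m[slip→φ0] = [1, 1]
r4 m[cld→φ2] = [9, 2]
r4 m[cld→φ4] = [189, 567]
r5 m[φ0→snow] = [5, 2]
r5 m[φ0→slip] = [137781, 229635]
r5 m[φ1→snow] = [1701, 1458]
r5 m[φ1→wind] = [2430, 2835]
r5 m[φ2→wind] = [18, 27]
r5 m[φ2→cld] = [8505, 25515]
r5 m[φ3→snow] = [81, 81]
r5 m[φ3→sprk] = [8505, 25515]
r5 m[φ4→cld] = [9, 2]
r5 m[φ5→wind] = [1, 9]
r5 m[φ6→sprk] = [9, 9]
r5 m[snow→φ0] = [45927, 39366]
r5 m[snow→φ1] = [405, 162]
r5 m[snow→φ3] = [2835, 972]
r5 m[sprk→φ3] = [9, 9]
r5 m[sprk→φ6] = [144, 315]
r5 m[wind→φ1] = [18, 243]
r5 m[wind→φ2] = [270, 2835]
r5 m[wind→φ5] = [4860, 8505]
r5 m[slip→φ0] = [1, 1]
r5 m[cld→φ2] = [9, 2]
r5 m[cld→φ4] = [189, 567]
r6 m[φ0→snow] = [5, 2]
r6 m[φ0→slip] = [137781, 229635]
r6 m[φ1→snow] = [1701, 1458]
r6 m[φ1→wind] = [2430, 2835]
r6 m[φ2→wind] = [18, 27]
r6 m[φ2→cld] = [8505, 25515]
r6 m[φ3→snow] = [81, 81]
r6 m[φ3→sprk] = [8505, 25515]
r6 m[φ4→cld] = [9, 2]
r6 m[φ5→wind] = [1, 9]
r6 m[φ6→sprk] = [9, 9]
r6 m[snow→φ0] = [137781, 118098]
r6 m[snow→φ1] = [405, 162]
r6 m[snow→φ3] = [8505, 2916]
r6 m[sprk→φ3] = [9, 9]
r6 m[sprk→φ6] = [8505, 25515]
r6 m[wind→φ1] = [18, 243]
r6 m[wind→φ2] = [2430, 25515]
r6 m[wind→φ5] = [43740, 76545]
r6 m[slip→φ0] = [1, 1]
r6 m[cld→φ2] = [9, 2]
r6 m[cld→φ4] = [8505, 25515]
r7 m[φ0→snow] = [5, 2]
r7 m[φ0→slip] = [413343, 688905]
r7 m[φ1→snow] = [1701, 1458]
r7 m[φ1→wind] = [2430, 2835]
r7 m[φ2→wind] = [18, 27]
r7 m[φ2→cld] = [76545, 229635]
r7 m[φ3→snow] = [81, 81]
r7 m[φ3→sprk] = [25515, 76545]
r7 m[φ4→cld] = [9, 2]
r7 m[φ5→wind] = [1, 9]
r7 m[φ6→sprk] = [9, 9]
r7 m[snow→φ0] = [137781, 118098]
r7 m[snow→φ1] = [405, 162]
r7 m[snow→φ3] = [8505, 2916]
r7 m[sprk→φ3] = [9, 9]
r7 m[sprk→φ6] = [8505, 25515]
r7 m[wind→φ1] = [18, 243]
r7 m[wind→φ2] = [2430, 25515]
r7 m[wind→φ5] = [43740, 76545]
r7 m[slip→φ0] = [1, 1]
r7 m[cld→φ2] = [9, 2]
r7 m[cld→φ4] = [8505, 25515]
r8 m[φ0→snow] = [5, 2]
r8 m[φ0→slip] = [413343, 688905]
r8 m[φ1→snow] = [1701, 1458]
r8 m[φ1→wind] = [2430, 2835]
r8 m[φ2→wind] = [18, 27]
r8 m[φ2→cld] = [76545, 229635]
r8 m[φ3→snow] = [81, 81]
r8 m[φ3→sprk] = [25515, 76545]
r8 m[φ4→cld] = [9, 2]
r8 m[φ5→wind] = [1, 9]
r8 m[φ6→sprk] = [9, 9]
r8 m[snow→φ0] = [137781, 118098]
r8 m[snow→φ1] = [405, 162]
r8 m[snow→φ3] = [8505, 2916]
r8 m[sprk→φ3] = [9, 9]
r8 m[sprk→φ6] = [25515, 76545]
r8 m[wind→φ1] = [18, 243]
r8 m[wind→φ2] = [2430, 25515]
r8 m[wind→φ5] = [43740, 76545]
r8 m[slip→φ0] = [1, 1]
r8 m[cld→φ2] = [9, 2]
r8 m[cld→φ4] = [76545, 229635]
r9 m[φ0→snow] = [5, 2]
r9 m[φ0→slip] = [413343, 688905]
r9 m[φ1→snow] = [1701, 1458]
r9 m[φ1→wind] = [2430, 2835]
r9 m[φ2→wind] = [18, 27]
r9 m[φ2→cld] = [76545, 229635]
r9 m[φ3→snow] = [81, 81]
r9 m[φ3→sprk] = [25515, 76545]
r9 m[φ4→cld] = [9, 2]
r9 m[φ5→wind] = [1, 9]
r9 m[φ6→sprk] = [9, 9]
r9 m[snow→φ0] = [137781, 118098]
r9 m[snow→φ1] = [405, 162]
r9 m[snow→φ3] = [8505, 2916]
r9 m[sprk→φ3] = [9, 9]
r9 m[sprk→φ6] = [25515, 76545]
r9 m[wind→φ1] = [18, 243]
r9 m[wind→φ2] = [2430, 25515]
r9 m[wind→φ5] = [43740, 76545]
r9 m[slip→φ0] = [1, 1]
r9 m[cld→φ2] = [9, 2]
r9 m[cld→φ4] = [76545, 229635]
fixed point reached at round 9
traceback from snow: (snow=0, sprk=1, wind=1, slip=1, cld=0), score=688905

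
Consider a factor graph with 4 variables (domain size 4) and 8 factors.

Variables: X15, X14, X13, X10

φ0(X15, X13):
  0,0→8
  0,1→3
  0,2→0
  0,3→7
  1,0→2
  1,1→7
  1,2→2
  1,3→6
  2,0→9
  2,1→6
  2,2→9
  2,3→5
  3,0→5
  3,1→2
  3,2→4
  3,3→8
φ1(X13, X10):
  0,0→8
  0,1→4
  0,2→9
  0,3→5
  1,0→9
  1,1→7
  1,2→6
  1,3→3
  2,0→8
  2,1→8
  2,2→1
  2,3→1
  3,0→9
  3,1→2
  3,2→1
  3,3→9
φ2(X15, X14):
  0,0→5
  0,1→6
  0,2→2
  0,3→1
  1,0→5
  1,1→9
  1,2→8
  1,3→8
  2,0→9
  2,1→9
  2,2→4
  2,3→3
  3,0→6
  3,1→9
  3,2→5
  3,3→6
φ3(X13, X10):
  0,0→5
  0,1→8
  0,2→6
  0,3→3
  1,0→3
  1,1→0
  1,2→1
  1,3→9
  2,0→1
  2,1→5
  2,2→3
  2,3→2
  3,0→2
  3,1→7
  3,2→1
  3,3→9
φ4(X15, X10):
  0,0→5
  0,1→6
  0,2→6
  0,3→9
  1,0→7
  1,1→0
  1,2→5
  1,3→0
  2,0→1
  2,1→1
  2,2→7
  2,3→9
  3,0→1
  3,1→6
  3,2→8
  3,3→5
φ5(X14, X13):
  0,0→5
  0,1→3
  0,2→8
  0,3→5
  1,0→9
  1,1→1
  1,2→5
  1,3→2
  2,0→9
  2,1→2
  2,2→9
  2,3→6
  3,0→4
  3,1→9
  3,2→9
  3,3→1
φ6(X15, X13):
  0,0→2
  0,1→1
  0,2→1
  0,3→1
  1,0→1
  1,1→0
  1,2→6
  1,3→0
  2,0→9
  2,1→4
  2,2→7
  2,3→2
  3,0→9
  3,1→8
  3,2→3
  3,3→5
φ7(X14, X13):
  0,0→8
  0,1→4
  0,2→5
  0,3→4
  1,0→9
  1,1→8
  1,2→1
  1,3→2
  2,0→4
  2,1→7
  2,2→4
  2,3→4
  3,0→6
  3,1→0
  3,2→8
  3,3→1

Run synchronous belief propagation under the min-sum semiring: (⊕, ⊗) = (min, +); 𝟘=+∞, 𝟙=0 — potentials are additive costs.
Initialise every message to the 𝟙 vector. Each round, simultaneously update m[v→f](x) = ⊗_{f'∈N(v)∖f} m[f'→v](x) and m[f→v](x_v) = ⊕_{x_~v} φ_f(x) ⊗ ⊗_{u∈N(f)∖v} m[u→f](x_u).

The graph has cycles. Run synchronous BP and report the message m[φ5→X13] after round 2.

message @ round 2 = [4, 1, 5, 1]

init: all messages = 𝟙 over 4 values
r1 m[φ0→X15] = [0, 2, 5, 2]
r1 m[φ0→X13] = [2, 2, 0, 5]
r1 m[φ1→X13] = [4, 3, 1, 1]
r1 m[φ1→X10] = [8, 2, 1, 1]
r1 m[φ2→X15] = [1, 5, 3, 5]
r1 m[φ2→X14] = [5, 6, 2, 1]
r1 m[φ3→X13] = [3, 0, 1, 1]
r1 m[φ3→X10] = [1, 0, 1, 2]
r1 m[φ4→X15] = [5, 0, 1, 1]
r1 m[φ4→X10] = [1, 0, 5, 0]
r1 m[φ5→X14] = [3, 1, 2, 1]
r1 m[φ5→X13] = [4, 1, 5, 1]
r1 m[φ6→X15] = [1, 0, 2, 3]
r1 m[φ6→X13] = [1, 0, 1, 0]
r1 m[φ7→X14] = [4, 1, 4, 0]
r1 m[φ7→X13] = [4, 0, 1, 1]
r1 m[X15→φ0] = [0, 0, 0, 0]
r1 m[X15→φ2] = [0, 0, 0, 0]
r1 m[X15→φ4] = [0, 0, 0, 0]
r1 m[X15→φ6] = [0, 0, 0, 0]
r1 m[X14→φ2] = [0, 0, 0, 0]
r1 m[X14→φ5] = [0, 0, 0, 0]
r1 m[X14→φ7] = [0, 0, 0, 0]
r1 m[X13→φ0] = [0, 0, 0, 0]
r1 m[X13→φ1] = [0, 0, 0, 0]
r1 m[X13→φ3] = [0, 0, 0, 0]
r1 m[X13→φ5] = [0, 0, 0, 0]
r1 m[X13→φ6] = [0, 0, 0, 0]
r1 m[X13→φ7] = [0, 0, 0, 0]
r1 m[X10→φ1] = [0, 0, 0, 0]
r1 m[X10→φ3] = [0, 0, 0, 0]
r1 m[X10→φ4] = [0, 0, 0, 0]
r2 m[φ0→X15] = [0, 2, 5, 2]
r2 m[φ0→X13] = [2, 2, 0, 5]
r2 m[φ1→X13] = [4, 3, 1, 1]
r2 m[φ1→X10] = [8, 2, 1, 1]
r2 m[φ2→X15] = [1, 5, 3, 5]
r2 m[φ2→X14] = [5, 6, 2, 1]
r2 m[φ3→X13] = [3, 0, 1, 1]
r2 m[φ3→X10] = [1, 0, 1, 2]
r2 m[φ4→X15] = [5, 0, 1, 1]
r2 m[φ4→X10] = [1, 0, 5, 0]
r2 m[φ5→X14] = [3, 1, 2, 1]
r2 m[φ5→X13] = [4, 1, 5, 1]
r2 m[φ6→X15] = [1, 0, 2, 3]
r2 m[φ6→X13] = [1, 0, 1, 0]
r2 m[φ7→X14] = [4, 1, 4, 0]
r2 m[φ7→X13] = [4, 0, 1, 1]
r2 m[X15→φ0] = [7, 5, 6, 9]
r2 m[X15→φ2] = [6, 2, 8, 6]
r2 m[X15→φ4] = [2, 7, 10, 10]
r2 m[X15→φ6] = [6, 7, 9, 8]
r2 m[X14→φ2] = [7, 2, 6, 1]
r2 m[X14→φ5] = [9, 7, 6, 1]
r2 m[X14→φ7] = [8, 7, 4, 2]
r2 m[X13→φ0] = [16, 4, 9, 4]
r2 m[X13→φ1] = [14, 3, 8, 8]
r2 m[X13→φ3] = [15, 6, 8, 8]
r2 m[X13→φ5] = [14, 5, 4, 8]
r2 m[X13→φ6] = [17, 6, 8, 9]
r2 m[X13→φ7] = [14, 6, 8, 8]
r2 m[X10→φ1] = [2, 0, 6, 2]
r2 m[X10→φ3] = [9, 2, 6, 1]
r2 m[X10→φ4] = [9, 2, 2, 3]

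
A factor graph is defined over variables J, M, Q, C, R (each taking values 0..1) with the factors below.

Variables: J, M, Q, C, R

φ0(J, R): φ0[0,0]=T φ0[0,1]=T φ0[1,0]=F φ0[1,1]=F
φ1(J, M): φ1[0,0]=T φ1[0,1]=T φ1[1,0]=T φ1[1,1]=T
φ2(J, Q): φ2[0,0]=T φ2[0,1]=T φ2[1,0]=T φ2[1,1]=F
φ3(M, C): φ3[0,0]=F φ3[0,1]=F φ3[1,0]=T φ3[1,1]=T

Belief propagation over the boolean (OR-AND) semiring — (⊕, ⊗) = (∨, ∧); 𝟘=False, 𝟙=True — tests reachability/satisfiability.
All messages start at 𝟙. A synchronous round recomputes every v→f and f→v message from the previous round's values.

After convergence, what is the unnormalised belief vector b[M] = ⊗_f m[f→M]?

init: all messages = 𝟙 over 2 values
r1 m[φ0→J] = [T, F]
r1 m[φ0→R] = [T, T]
r1 m[φ1→J] = [T, T]
r1 m[φ1→M] = [T, T]
r1 m[φ2→J] = [T, T]
r1 m[φ2→Q] = [T, T]
r1 m[φ3→M] = [F, T]
r1 m[φ3→C] = [T, T]
r1 m[J→φ0] = [T, T]
r1 m[J→φ1] = [T, T]
r1 m[J→φ2] = [T, T]
r1 m[M→φ1] = [T, T]
r1 m[M→φ3] = [T, T]
r1 m[Q→φ2] = [T, T]
r1 m[C→φ3] = [T, T]
r1 m[R→φ0] = [T, T]
r2 m[φ0→J] = [T, F]
r2 m[φ0→R] = [T, T]
r2 m[φ1→J] = [T, T]
r2 m[φ1→M] = [T, T]
r2 m[φ2→J] = [T, T]
r2 m[φ2→Q] = [T, T]
r2 m[φ3→M] = [F, T]
r2 m[φ3→C] = [T, T]
r2 m[J→φ0] = [T, T]
r2 m[J→φ1] = [T, F]
r2 m[J→φ2] = [T, F]
r2 m[M→φ1] = [F, T]
r2 m[M→φ3] = [T, T]
r2 m[Q→φ2] = [T, T]
r2 m[C→φ3] = [T, T]
r2 m[R→φ0] = [T, T]
r3 m[φ0→J] = [T, F]
r3 m[φ0→R] = [T, T]
r3 m[φ1→J] = [T, T]
r3 m[φ1→M] = [T, T]
r3 m[φ2→J] = [T, T]
r3 m[φ2→Q] = [T, T]
r3 m[φ3→M] = [F, T]
r3 m[φ3→C] = [T, T]
r3 m[J→φ0] = [T, T]
r3 m[J→φ1] = [T, F]
r3 m[J→φ2] = [T, F]
r3 m[M→φ1] = [F, T]
r3 m[M→φ3] = [T, T]
r3 m[Q→φ2] = [T, T]
r3 m[C→φ3] = [T, T]
r3 m[R→φ0] = [T, T]
fixed point reached at round 3
b[M] = ⊗ incoming = [F, T]

b[M] = [F, T]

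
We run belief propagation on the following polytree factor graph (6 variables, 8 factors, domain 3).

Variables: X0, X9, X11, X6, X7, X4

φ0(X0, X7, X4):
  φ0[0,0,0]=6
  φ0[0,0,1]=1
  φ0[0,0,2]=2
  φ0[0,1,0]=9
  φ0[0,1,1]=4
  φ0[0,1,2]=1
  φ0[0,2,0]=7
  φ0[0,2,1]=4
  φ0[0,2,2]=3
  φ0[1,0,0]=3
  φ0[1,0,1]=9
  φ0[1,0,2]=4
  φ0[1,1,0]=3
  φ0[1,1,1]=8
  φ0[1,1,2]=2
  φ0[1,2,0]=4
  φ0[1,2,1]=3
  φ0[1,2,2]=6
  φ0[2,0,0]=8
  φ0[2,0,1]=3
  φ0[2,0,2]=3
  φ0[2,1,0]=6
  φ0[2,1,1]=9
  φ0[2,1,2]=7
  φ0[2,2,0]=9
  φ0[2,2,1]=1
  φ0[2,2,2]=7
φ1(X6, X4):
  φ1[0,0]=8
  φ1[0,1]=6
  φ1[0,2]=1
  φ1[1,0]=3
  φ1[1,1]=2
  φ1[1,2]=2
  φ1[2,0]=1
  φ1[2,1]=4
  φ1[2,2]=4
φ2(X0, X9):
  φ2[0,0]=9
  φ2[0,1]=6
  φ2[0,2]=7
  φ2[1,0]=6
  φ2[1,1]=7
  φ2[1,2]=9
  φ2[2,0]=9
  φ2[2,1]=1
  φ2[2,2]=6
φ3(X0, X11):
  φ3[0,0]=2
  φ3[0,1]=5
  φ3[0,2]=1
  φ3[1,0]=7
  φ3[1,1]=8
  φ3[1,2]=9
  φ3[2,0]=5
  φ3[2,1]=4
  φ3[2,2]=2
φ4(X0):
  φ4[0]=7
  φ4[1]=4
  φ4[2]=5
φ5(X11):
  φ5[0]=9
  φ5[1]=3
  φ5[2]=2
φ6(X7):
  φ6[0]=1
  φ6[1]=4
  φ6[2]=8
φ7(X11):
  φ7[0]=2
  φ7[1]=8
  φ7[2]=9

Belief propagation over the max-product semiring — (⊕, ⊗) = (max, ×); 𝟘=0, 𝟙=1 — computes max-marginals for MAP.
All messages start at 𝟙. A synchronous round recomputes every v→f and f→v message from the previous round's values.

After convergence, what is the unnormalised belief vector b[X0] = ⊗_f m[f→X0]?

b[X0] = [3386880, 1769472, 2488320]

init: all messages = 𝟙 over 3 values
r1 m[φ0→X0] = [9, 9, 9]
r1 m[φ0→X7] = [9, 9, 9]
r1 m[φ0→X4] = [9, 9, 7]
r1 m[φ1→X6] = [8, 3, 4]
r1 m[φ1→X4] = [8, 6, 4]
r1 m[φ2→X0] = [9, 9, 9]
r1 m[φ2→X9] = [9, 7, 9]
r1 m[φ3→X0] = [5, 9, 5]
r1 m[φ3→X11] = [7, 8, 9]
r1 m[φ4→X0] = [7, 4, 5]
r1 m[φ5→X11] = [9, 3, 2]
r1 m[φ6→X7] = [1, 4, 8]
r1 m[φ7→X11] = [2, 8, 9]
r1 m[X0→φ0] = [1, 1, 1]
r1 m[X0→φ2] = [1, 1, 1]
r1 m[X0→φ3] = [1, 1, 1]
r1 m[X0→φ4] = [1, 1, 1]
r1 m[X9→φ2] = [1, 1, 1]
r1 m[X11→φ3] = [1, 1, 1]
r1 m[X11→φ5] = [1, 1, 1]
r1 m[X11→φ7] = [1, 1, 1]
r1 m[X6→φ1] = [1, 1, 1]
r1 m[X7→φ0] = [1, 1, 1]
r1 m[X7→φ6] = [1, 1, 1]
r1 m[X4→φ0] = [1, 1, 1]
r1 m[X4→φ1] = [1, 1, 1]
r2 m[φ0→X0] = [9, 9, 9]
r2 m[φ0→X7] = [9, 9, 9]
r2 m[φ0→X4] = [9, 9, 7]
r2 m[φ1→X6] = [8, 3, 4]
r2 m[φ1→X4] = [8, 6, 4]
r2 m[φ2→X0] = [9, 9, 9]
r2 m[φ2→X9] = [9, 7, 9]
r2 m[φ3→X0] = [5, 9, 5]
r2 m[φ3→X11] = [7, 8, 9]
r2 m[φ4→X0] = [7, 4, 5]
r2 m[φ5→X11] = [9, 3, 2]
r2 m[φ6→X7] = [1, 4, 8]
r2 m[φ7→X11] = [2, 8, 9]
r2 m[X0→φ0] = [315, 324, 225]
r2 m[X0→φ2] = [315, 324, 225]
r2 m[X0→φ3] = [567, 324, 405]
r2 m[X0→φ4] = [405, 729, 405]
r2 m[X9→φ2] = [1, 1, 1]
r2 m[X11→φ3] = [18, 24, 18]
r2 m[X11→φ5] = [14, 64, 81]
r2 m[X11→φ7] = [63, 24, 18]
r2 m[X6→φ1] = [1, 1, 1]
r2 m[X7→φ0] = [1, 4, 8]
r2 m[X7→φ6] = [9, 9, 9]
r2 m[X4→φ0] = [8, 6, 4]
r2 m[X4→φ1] = [9, 9, 7]
r3 m[φ0→X0] = [448, 256, 576]
r3 m[φ0→X7] = [17496, 22680, 17640]
r3 m[φ0→X4] = [17640, 10368, 15552]
r3 m[φ1→X6] = [72, 27, 36]
r3 m[φ1→X4] = [8, 6, 4]
r3 m[φ2→X0] = [9, 9, 9]
r3 m[φ2→X9] = [2835, 2268, 2916]
r3 m[φ3→X0] = [120, 192, 96]
r3 m[φ3→X11] = [2268, 2835, 2916]
r3 m[φ4→X0] = [7, 4, 5]
r3 m[φ5→X11] = [9, 3, 2]
r3 m[φ6→X7] = [1, 4, 8]
r3 m[φ7→X11] = [2, 8, 9]
r3 m[X0→φ0] = [315, 324, 225]
r3 m[X0→φ2] = [315, 324, 225]
r3 m[X0→φ3] = [567, 324, 405]
r3 m[X0→φ4] = [405, 729, 405]
r3 m[X9→φ2] = [1, 1, 1]
r3 m[X11→φ3] = [18, 24, 18]
r3 m[X11→φ5] = [14, 64, 81]
r3 m[X11→φ7] = [63, 24, 18]
r3 m[X6→φ1] = [1, 1, 1]
r3 m[X7→φ0] = [1, 4, 8]
r3 m[X7→φ6] = [9, 9, 9]
r3 m[X4→φ0] = [8, 6, 4]
r3 m[X4→φ1] = [9, 9, 7]
r4 m[φ0→X0] = [448, 256, 576]
r4 m[φ0→X7] = [17496, 22680, 17640]
r4 m[φ0→X4] = [17640, 10368, 15552]
r4 m[φ1→X6] = [72, 27, 36]
r4 m[φ1→X4] = [8, 6, 4]
r4 m[φ2→X0] = [9, 9, 9]
r4 m[φ2→X9] = [2835, 2268, 2916]
r4 m[φ3→X0] = [120, 192, 96]
r4 m[φ3→X11] = [2268, 2835, 2916]
r4 m[φ4→X0] = [7, 4, 5]
r4 m[φ5→X11] = [9, 3, 2]
r4 m[φ6→X7] = [1, 4, 8]
r4 m[φ7→X11] = [2, 8, 9]
r4 m[X0→φ0] = [7560, 6912, 4320]
r4 m[X0→φ2] = [376320, 196608, 276480]
r4 m[X0→φ3] = [28224, 9216, 25920]
r4 m[X0→φ4] = [483840, 442368, 497664]
r4 m[X9→φ2] = [1, 1, 1]
r4 m[X11→φ3] = [18, 24, 18]
r4 m[X11→φ5] = [4536, 22680, 26244]
r4 m[X11→φ7] = [20412, 8505, 5832]
r4 m[X6→φ1] = [1, 1, 1]
r4 m[X7→φ0] = [1, 4, 8]
r4 m[X7→φ6] = [17496, 22680, 17640]
r4 m[X4→φ0] = [8, 6, 4]
r4 m[X4→φ1] = [17640, 10368, 15552]
r5 m[φ0→X0] = [448, 256, 576]
r5 m[φ0→X7] = [373248, 544320, 423360]
r5 m[φ0→X4] = [423360, 241920, 331776]
r5 m[φ1→X6] = [141120, 52920, 62208]
r5 m[φ1→X4] = [8, 6, 4]
r5 m[φ2→X0] = [9, 9, 9]
r5 m[φ2→X9] = [3386880, 2257920, 2634240]
r5 m[φ3→X0] = [120, 192, 96]
r5 m[φ3→X11] = [129600, 141120, 82944]
r5 m[φ4→X0] = [7, 4, 5]
r5 m[φ5→X11] = [9, 3, 2]
r5 m[φ6→X7] = [1, 4, 8]
r5 m[φ7→X11] = [2, 8, 9]
r5 m[X0→φ0] = [7560, 6912, 4320]
r5 m[X0→φ2] = [376320, 196608, 276480]
r5 m[X0→φ3] = [28224, 9216, 25920]
r5 m[X0→φ4] = [483840, 442368, 497664]
r5 m[X9→φ2] = [1, 1, 1]
r5 m[X11→φ3] = [18, 24, 18]
r5 m[X11→φ5] = [4536, 22680, 26244]
r5 m[X11→φ7] = [20412, 8505, 5832]
r5 m[X6→φ1] = [1, 1, 1]
r5 m[X7→φ0] = [1, 4, 8]
r5 m[X7→φ6] = [17496, 22680, 17640]
r5 m[X4→φ0] = [8, 6, 4]
r5 m[X4→φ1] = [17640, 10368, 15552]
r6 m[φ0→X0] = [448, 256, 576]
r6 m[φ0→X7] = [373248, 544320, 423360]
r6 m[φ0→X4] = [423360, 241920, 331776]
r6 m[φ1→X6] = [141120, 52920, 62208]
r6 m[φ1→X4] = [8, 6, 4]
r6 m[φ2→X0] = [9, 9, 9]
r6 m[φ2→X9] = [3386880, 2257920, 2634240]
r6 m[φ3→X0] = [120, 192, 96]
r6 m[φ3→X11] = [129600, 141120, 82944]
r6 m[φ4→X0] = [7, 4, 5]
r6 m[φ5→X11] = [9, 3, 2]
r6 m[φ6→X7] = [1, 4, 8]
r6 m[φ7→X11] = [2, 8, 9]
r6 m[X0→φ0] = [7560, 6912, 4320]
r6 m[X0→φ2] = [376320, 196608, 276480]
r6 m[X0→φ3] = [28224, 9216, 25920]
r6 m[X0→φ4] = [483840, 442368, 497664]
r6 m[X9→φ2] = [1, 1, 1]
r6 m[X11→φ3] = [18, 24, 18]
r6 m[X11→φ5] = [259200, 1128960, 746496]
r6 m[X11→φ7] = [1166400, 423360, 165888]
r6 m[X6→φ1] = [1, 1, 1]
r6 m[X7→φ0] = [1, 4, 8]
r6 m[X7→φ6] = [373248, 544320, 423360]
r6 m[X4→φ0] = [8, 6, 4]
r6 m[X4→φ1] = [423360, 241920, 331776]
r7 m[φ0→X0] = [448, 256, 576]
r7 m[φ0→X7] = [373248, 544320, 423360]
r7 m[φ0→X4] = [423360, 241920, 331776]
r7 m[φ1→X6] = [3386880, 1270080, 1327104]
r7 m[φ1→X4] = [8, 6, 4]
r7 m[φ2→X0] = [9, 9, 9]
r7 m[φ2→X9] = [3386880, 2257920, 2634240]
r7 m[φ3→X0] = [120, 192, 96]
r7 m[φ3→X11] = [129600, 141120, 82944]
r7 m[φ4→X0] = [7, 4, 5]
r7 m[φ5→X11] = [9, 3, 2]
r7 m[φ6→X7] = [1, 4, 8]
r7 m[φ7→X11] = [2, 8, 9]
r7 m[X0→φ0] = [7560, 6912, 4320]
r7 m[X0→φ2] = [376320, 196608, 276480]
r7 m[X0→φ3] = [28224, 9216, 25920]
r7 m[X0→φ4] = [483840, 442368, 497664]
r7 m[X9→φ2] = [1, 1, 1]
r7 m[X11→φ3] = [18, 24, 18]
r7 m[X11→φ5] = [259200, 1128960, 746496]
r7 m[X11→φ7] = [1166400, 423360, 165888]
r7 m[X6→φ1] = [1, 1, 1]
r7 m[X7→φ0] = [1, 4, 8]
r7 m[X7→φ6] = [373248, 544320, 423360]
r7 m[X4→φ0] = [8, 6, 4]
r7 m[X4→φ1] = [423360, 241920, 331776]
r8 m[φ0→X0] = [448, 256, 576]
r8 m[φ0→X7] = [373248, 544320, 423360]
r8 m[φ0→X4] = [423360, 241920, 331776]
r8 m[φ1→X6] = [3386880, 1270080, 1327104]
r8 m[φ1→X4] = [8, 6, 4]
r8 m[φ2→X0] = [9, 9, 9]
r8 m[φ2→X9] = [3386880, 2257920, 2634240]
r8 m[φ3→X0] = [120, 192, 96]
r8 m[φ3→X11] = [129600, 141120, 82944]
r8 m[φ4→X0] = [7, 4, 5]
r8 m[φ5→X11] = [9, 3, 2]
r8 m[φ6→X7] = [1, 4, 8]
r8 m[φ7→X11] = [2, 8, 9]
r8 m[X0→φ0] = [7560, 6912, 4320]
r8 m[X0→φ2] = [376320, 196608, 276480]
r8 m[X0→φ3] = [28224, 9216, 25920]
r8 m[X0→φ4] = [483840, 442368, 497664]
r8 m[X9→φ2] = [1, 1, 1]
r8 m[X11→φ3] = [18, 24, 18]
r8 m[X11→φ5] = [259200, 1128960, 746496]
r8 m[X11→φ7] = [1166400, 423360, 165888]
r8 m[X6→φ1] = [1, 1, 1]
r8 m[X7→φ0] = [1, 4, 8]
r8 m[X7→φ6] = [373248, 544320, 423360]
r8 m[X4→φ0] = [8, 6, 4]
r8 m[X4→φ1] = [423360, 241920, 331776]
fixed point reached at round 8
b[X0] = ⊗ incoming = [3386880, 1769472, 2488320]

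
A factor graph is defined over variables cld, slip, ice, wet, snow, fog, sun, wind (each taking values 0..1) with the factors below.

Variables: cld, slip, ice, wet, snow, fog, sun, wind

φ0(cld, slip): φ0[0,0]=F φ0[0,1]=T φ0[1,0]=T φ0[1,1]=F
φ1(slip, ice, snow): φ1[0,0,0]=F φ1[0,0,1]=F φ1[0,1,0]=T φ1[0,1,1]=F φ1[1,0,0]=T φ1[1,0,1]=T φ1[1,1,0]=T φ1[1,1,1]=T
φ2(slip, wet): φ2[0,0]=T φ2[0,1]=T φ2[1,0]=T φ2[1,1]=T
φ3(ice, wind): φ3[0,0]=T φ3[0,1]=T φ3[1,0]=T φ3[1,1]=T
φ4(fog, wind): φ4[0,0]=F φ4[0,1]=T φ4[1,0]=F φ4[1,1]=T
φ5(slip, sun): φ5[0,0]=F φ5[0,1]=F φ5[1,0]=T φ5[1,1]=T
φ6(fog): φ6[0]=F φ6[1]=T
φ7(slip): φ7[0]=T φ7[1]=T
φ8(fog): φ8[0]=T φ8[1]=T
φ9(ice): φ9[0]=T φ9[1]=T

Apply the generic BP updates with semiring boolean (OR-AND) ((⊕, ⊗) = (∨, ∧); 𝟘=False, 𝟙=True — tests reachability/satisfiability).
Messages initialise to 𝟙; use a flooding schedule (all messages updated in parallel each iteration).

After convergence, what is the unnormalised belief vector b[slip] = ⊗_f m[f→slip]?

init: all messages = 𝟙 over 2 values
r1 m[φ0→cld] = [T, T]
r1 m[φ0→slip] = [T, T]
r1 m[φ1→slip] = [T, T]
r1 m[φ1→ice] = [T, T]
r1 m[φ1→snow] = [T, T]
r1 m[φ2→slip] = [T, T]
r1 m[φ2→wet] = [T, T]
r1 m[φ3→ice] = [T, T]
r1 m[φ3→wind] = [T, T]
r1 m[φ4→fog] = [T, T]
r1 m[φ4→wind] = [F, T]
r1 m[φ5→slip] = [F, T]
r1 m[φ5→sun] = [T, T]
r1 m[φ6→fog] = [F, T]
r1 m[φ7→slip] = [T, T]
r1 m[φ8→fog] = [T, T]
r1 m[φ9→ice] = [T, T]
r1 m[cld→φ0] = [T, T]
r1 m[slip→φ0] = [T, T]
r1 m[slip→φ1] = [T, T]
r1 m[slip→φ2] = [T, T]
r1 m[slip→φ5] = [T, T]
r1 m[slip→φ7] = [T, T]
r1 m[ice→φ1] = [T, T]
r1 m[ice→φ3] = [T, T]
r1 m[ice→φ9] = [T, T]
r1 m[wet→φ2] = [T, T]
r1 m[snow→φ1] = [T, T]
r1 m[fog→φ4] = [T, T]
r1 m[fog→φ6] = [T, T]
r1 m[fog→φ8] = [T, T]
r1 m[sun→φ5] = [T, T]
r1 m[wind→φ3] = [T, T]
r1 m[wind→φ4] = [T, T]
r2 m[φ0→cld] = [T, T]
r2 m[φ0→slip] = [T, T]
r2 m[φ1→slip] = [T, T]
r2 m[φ1→ice] = [T, T]
r2 m[φ1→snow] = [T, T]
r2 m[φ2→slip] = [T, T]
r2 m[φ2→wet] = [T, T]
r2 m[φ3→ice] = [T, T]
r2 m[φ3→wind] = [T, T]
r2 m[φ4→fog] = [T, T]
r2 m[φ4→wind] = [F, T]
r2 m[φ5→slip] = [F, T]
r2 m[φ5→sun] = [T, T]
r2 m[φ6→fog] = [F, T]
r2 m[φ7→slip] = [T, T]
r2 m[φ8→fog] = [T, T]
r2 m[φ9→ice] = [T, T]
r2 m[cld→φ0] = [T, T]
r2 m[slip→φ0] = [F, T]
r2 m[slip→φ1] = [F, T]
r2 m[slip→φ2] = [F, T]
r2 m[slip→φ5] = [T, T]
r2 m[slip→φ7] = [F, T]
r2 m[ice→φ1] = [T, T]
r2 m[ice→φ3] = [T, T]
r2 m[ice→φ9] = [T, T]
r2 m[wet→φ2] = [T, T]
r2 m[snow→φ1] = [T, T]
r2 m[fog→φ4] = [F, T]
r2 m[fog→φ6] = [T, T]
r2 m[fog→φ8] = [F, T]
r2 m[sun→φ5] = [T, T]
r2 m[wind→φ3] = [F, T]
r2 m[wind→φ4] = [T, T]
r3 m[φ0→cld] = [T, F]
r3 m[φ0→slip] = [T, T]
r3 m[φ1→slip] = [T, T]
r3 m[φ1→ice] = [T, T]
r3 m[φ1→snow] = [T, T]
r3 m[φ2→slip] = [T, T]
r3 m[φ2→wet] = [T, T]
r3 m[φ3→ice] = [T, T]
r3 m[φ3→wind] = [T, T]
r3 m[φ4→fog] = [T, T]
r3 m[φ4→wind] = [F, T]
r3 m[φ5→slip] = [F, T]
r3 m[φ5→sun] = [T, T]
r3 m[φ6→fog] = [F, T]
r3 m[φ7→slip] = [T, T]
r3 m[φ8→fog] = [T, T]
r3 m[φ9→ice] = [T, T]
r3 m[cld→φ0] = [T, T]
r3 m[slip→φ0] = [F, T]
r3 m[slip→φ1] = [F, T]
r3 m[slip→φ2] = [F, T]
r3 m[slip→φ5] = [T, T]
r3 m[slip→φ7] = [F, T]
r3 m[ice→φ1] = [T, T]
r3 m[ice→φ3] = [T, T]
r3 m[ice→φ9] = [T, T]
r3 m[wet→φ2] = [T, T]
r3 m[snow→φ1] = [T, T]
r3 m[fog→φ4] = [F, T]
r3 m[fog→φ6] = [T, T]
r3 m[fog→φ8] = [F, T]
r3 m[sun→φ5] = [T, T]
r3 m[wind→φ3] = [F, T]
r3 m[wind→φ4] = [T, T]
r4 m[φ0→cld] = [T, F]
r4 m[φ0→slip] = [T, T]
r4 m[φ1→slip] = [T, T]
r4 m[φ1→ice] = [T, T]
r4 m[φ1→snow] = [T, T]
r4 m[φ2→slip] = [T, T]
r4 m[φ2→wet] = [T, T]
r4 m[φ3→ice] = [T, T]
r4 m[φ3→wind] = [T, T]
r4 m[φ4→fog] = [T, T]
r4 m[φ4→wind] = [F, T]
r4 m[φ5→slip] = [F, T]
r4 m[φ5→sun] = [T, T]
r4 m[φ6→fog] = [F, T]
r4 m[φ7→slip] = [T, T]
r4 m[φ8→fog] = [T, T]
r4 m[φ9→ice] = [T, T]
r4 m[cld→φ0] = [T, T]
r4 m[slip→φ0] = [F, T]
r4 m[slip→φ1] = [F, T]
r4 m[slip→φ2] = [F, T]
r4 m[slip→φ5] = [T, T]
r4 m[slip→φ7] = [F, T]
r4 m[ice→φ1] = [T, T]
r4 m[ice→φ3] = [T, T]
r4 m[ice→φ9] = [T, T]
r4 m[wet→φ2] = [T, T]
r4 m[snow→φ1] = [T, T]
r4 m[fog→φ4] = [F, T]
r4 m[fog→φ6] = [T, T]
r4 m[fog→φ8] = [F, T]
r4 m[sun→φ5] = [T, T]
r4 m[wind→φ3] = [F, T]
r4 m[wind→φ4] = [T, T]
fixed point reached at round 4
b[slip] = ⊗ incoming = [F, T]

b[slip] = [F, T]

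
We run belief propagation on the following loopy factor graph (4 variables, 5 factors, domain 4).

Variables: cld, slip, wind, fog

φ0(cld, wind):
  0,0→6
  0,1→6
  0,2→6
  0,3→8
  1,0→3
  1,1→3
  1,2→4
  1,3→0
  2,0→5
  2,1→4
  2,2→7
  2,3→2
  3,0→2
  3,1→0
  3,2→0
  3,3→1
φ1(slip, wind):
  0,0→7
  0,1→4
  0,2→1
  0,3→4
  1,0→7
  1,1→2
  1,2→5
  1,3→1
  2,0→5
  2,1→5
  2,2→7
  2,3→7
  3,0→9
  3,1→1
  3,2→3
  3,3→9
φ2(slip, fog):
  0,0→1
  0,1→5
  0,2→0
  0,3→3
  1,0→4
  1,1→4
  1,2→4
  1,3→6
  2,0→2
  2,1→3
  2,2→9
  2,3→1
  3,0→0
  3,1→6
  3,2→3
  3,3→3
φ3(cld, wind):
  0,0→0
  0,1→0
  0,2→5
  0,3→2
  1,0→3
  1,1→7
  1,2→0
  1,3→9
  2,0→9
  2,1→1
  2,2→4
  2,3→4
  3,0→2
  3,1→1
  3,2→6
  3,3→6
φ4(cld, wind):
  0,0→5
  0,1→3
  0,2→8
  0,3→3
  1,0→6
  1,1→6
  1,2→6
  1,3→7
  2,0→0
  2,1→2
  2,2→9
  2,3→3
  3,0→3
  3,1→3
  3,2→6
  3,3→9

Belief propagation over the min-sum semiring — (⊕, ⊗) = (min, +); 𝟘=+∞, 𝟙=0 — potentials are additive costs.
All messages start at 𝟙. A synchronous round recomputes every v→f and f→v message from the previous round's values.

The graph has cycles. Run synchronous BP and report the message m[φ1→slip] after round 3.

message @ round 3 = [6, 4, 7, 3]

init: all messages = 𝟙 over 4 values
r1 m[φ0→cld] = [6, 0, 2, 0]
r1 m[φ0→wind] = [2, 0, 0, 0]
r1 m[φ1→slip] = [1, 1, 5, 1]
r1 m[φ1→wind] = [5, 1, 1, 1]
r1 m[φ2→slip] = [0, 4, 1, 0]
r1 m[φ2→fog] = [0, 3, 0, 1]
r1 m[φ3→cld] = [0, 0, 1, 1]
r1 m[φ3→wind] = [0, 0, 0, 2]
r1 m[φ4→cld] = [3, 6, 0, 3]
r1 m[φ4→wind] = [0, 2, 6, 3]
r1 m[cld→φ0] = [0, 0, 0, 0]
r1 m[cld→φ3] = [0, 0, 0, 0]
r1 m[cld→φ4] = [0, 0, 0, 0]
r1 m[slip→φ1] = [0, 0, 0, 0]
r1 m[slip→φ2] = [0, 0, 0, 0]
r1 m[wind→φ0] = [0, 0, 0, 0]
r1 m[wind→φ1] = [0, 0, 0, 0]
r1 m[wind→φ3] = [0, 0, 0, 0]
r1 m[wind→φ4] = [0, 0, 0, 0]
r1 m[fog→φ2] = [0, 0, 0, 0]
r2 m[φ0→cld] = [6, 0, 2, 0]
r2 m[φ0→wind] = [2, 0, 0, 0]
r2 m[φ1→slip] = [1, 1, 5, 1]
r2 m[φ1→wind] = [5, 1, 1, 1]
r2 m[φ2→slip] = [0, 4, 1, 0]
r2 m[φ2→fog] = [0, 3, 0, 1]
r2 m[φ3→cld] = [0, 0, 1, 1]
r2 m[φ3→wind] = [0, 0, 0, 2]
r2 m[φ4→cld] = [3, 6, 0, 3]
r2 m[φ4→wind] = [0, 2, 6, 3]
r2 m[cld→φ0] = [3, 6, 1, 4]
r2 m[cld→φ3] = [9, 6, 2, 3]
r2 m[cld→φ4] = [6, 0, 3, 1]
r2 m[slip→φ1] = [0, 4, 1, 0]
r2 m[slip→φ2] = [1, 1, 5, 1]
r2 m[wind→φ0] = [5, 3, 7, 6]
r2 m[wind→φ1] = [2, 2, 6, 5]
r2 m[wind→φ3] = [7, 3, 7, 4]
r2 m[wind→φ4] = [7, 1, 1, 3]
r2 m[fog→φ2] = [0, 0, 0, 0]
r3 m[φ0→cld] = [9, 6, 7, 3]
r3 m[φ0→wind] = [6, 4, 4, 3]
r3 m[φ1→slip] = [6, 4, 7, 3]
r3 m[φ1→wind] = [6, 1, 1, 4]
r3 m[φ2→slip] = [0, 4, 1, 0]
r3 m[φ2→fog] = [1, 5, 1, 4]
r3 m[φ3→cld] = [3, 7, 4, 4]
r3 m[φ3→wind] = [5, 3, 6, 6]
r3 m[φ4→cld] = [4, 7, 3, 4]
r3 m[φ4→wind] = [3, 4, 6, 6]
r3 m[cld→φ0] = [3, 6, 1, 4]
r3 m[cld→φ3] = [9, 6, 2, 3]
r3 m[cld→φ4] = [6, 0, 3, 1]
r3 m[slip→φ1] = [0, 4, 1, 0]
r3 m[slip→φ2] = [1, 1, 5, 1]
r3 m[wind→φ0] = [5, 3, 7, 6]
r3 m[wind→φ1] = [2, 2, 6, 5]
r3 m[wind→φ3] = [7, 3, 7, 4]
r3 m[wind→φ4] = [7, 1, 1, 3]
r3 m[fog→φ2] = [0, 0, 0, 0]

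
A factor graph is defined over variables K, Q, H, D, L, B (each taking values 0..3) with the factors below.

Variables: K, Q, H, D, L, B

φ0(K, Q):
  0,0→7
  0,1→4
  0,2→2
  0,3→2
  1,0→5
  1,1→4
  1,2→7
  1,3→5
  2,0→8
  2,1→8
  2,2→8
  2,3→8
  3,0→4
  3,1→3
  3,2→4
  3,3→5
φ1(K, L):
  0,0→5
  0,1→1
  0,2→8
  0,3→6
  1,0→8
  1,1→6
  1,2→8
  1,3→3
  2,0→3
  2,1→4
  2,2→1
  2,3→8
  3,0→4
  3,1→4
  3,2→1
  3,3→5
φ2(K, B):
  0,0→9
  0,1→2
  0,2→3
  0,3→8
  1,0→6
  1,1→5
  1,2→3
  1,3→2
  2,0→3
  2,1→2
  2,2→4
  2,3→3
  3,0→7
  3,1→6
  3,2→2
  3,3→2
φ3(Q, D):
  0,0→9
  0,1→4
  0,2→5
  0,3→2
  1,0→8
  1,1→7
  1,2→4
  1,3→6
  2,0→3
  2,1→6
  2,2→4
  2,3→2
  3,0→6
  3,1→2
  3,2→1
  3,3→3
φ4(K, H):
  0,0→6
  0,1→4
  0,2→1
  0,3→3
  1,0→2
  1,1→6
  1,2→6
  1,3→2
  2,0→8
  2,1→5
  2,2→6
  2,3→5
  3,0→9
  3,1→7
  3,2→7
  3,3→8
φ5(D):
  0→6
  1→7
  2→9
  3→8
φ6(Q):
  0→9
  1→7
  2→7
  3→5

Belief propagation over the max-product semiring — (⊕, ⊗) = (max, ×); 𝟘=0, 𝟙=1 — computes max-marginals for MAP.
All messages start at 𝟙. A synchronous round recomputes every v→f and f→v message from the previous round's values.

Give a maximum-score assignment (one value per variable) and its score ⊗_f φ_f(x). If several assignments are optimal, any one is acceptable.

assignment: (K=0, Q=0, H=0, D=0, L=2, B=0); score = 1469664

init: all messages = 𝟙 over 4 values
r1 m[φ0→K] = [7, 7, 8, 5]
r1 m[φ0→Q] = [8, 8, 8, 8]
r1 m[φ1→K] = [8, 8, 8, 5]
r1 m[φ1→L] = [8, 6, 8, 8]
r1 m[φ2→K] = [9, 6, 4, 7]
r1 m[φ2→B] = [9, 6, 4, 8]
r1 m[φ3→Q] = [9, 8, 6, 6]
r1 m[φ3→D] = [9, 7, 5, 6]
r1 m[φ4→K] = [6, 6, 8, 9]
r1 m[φ4→H] = [9, 7, 7, 8]
r1 m[φ5→D] = [6, 7, 9, 8]
r1 m[φ6→Q] = [9, 7, 7, 5]
r1 m[K→φ0] = [1, 1, 1, 1]
r1 m[K→φ1] = [1, 1, 1, 1]
r1 m[K→φ2] = [1, 1, 1, 1]
r1 m[K→φ4] = [1, 1, 1, 1]
r1 m[Q→φ0] = [1, 1, 1, 1]
r1 m[Q→φ3] = [1, 1, 1, 1]
r1 m[Q→φ6] = [1, 1, 1, 1]
r1 m[H→φ4] = [1, 1, 1, 1]
r1 m[D→φ3] = [1, 1, 1, 1]
r1 m[D→φ5] = [1, 1, 1, 1]
r1 m[L→φ1] = [1, 1, 1, 1]
r1 m[B→φ2] = [1, 1, 1, 1]
r2 m[φ0→K] = [7, 7, 8, 5]
r2 m[φ0→Q] = [8, 8, 8, 8]
r2 m[φ1→K] = [8, 8, 8, 5]
r2 m[φ1→L] = [8, 6, 8, 8]
r2 m[φ2→K] = [9, 6, 4, 7]
r2 m[φ2→B] = [9, 6, 4, 8]
r2 m[φ3→Q] = [9, 8, 6, 6]
r2 m[φ3→D] = [9, 7, 5, 6]
r2 m[φ4→K] = [6, 6, 8, 9]
r2 m[φ4→H] = [9, 7, 7, 8]
r2 m[φ5→D] = [6, 7, 9, 8]
r2 m[φ6→Q] = [9, 7, 7, 5]
r2 m[K→φ0] = [432, 288, 256, 315]
r2 m[K→φ1] = [378, 252, 256, 315]
r2 m[K→φ2] = [336, 336, 512, 225]
r2 m[K→φ4] = [504, 336, 256, 175]
r2 m[Q→φ0] = [81, 56, 42, 30]
r2 m[Q→φ3] = [72, 56, 56, 40]
r2 m[Q→φ6] = [72, 64, 48, 48]
r2 m[H→φ4] = [1, 1, 1, 1]
r2 m[D→φ3] = [6, 7, 9, 8]
r2 m[D→φ5] = [9, 7, 5, 6]
r2 m[L→φ1] = [1, 1, 1, 1]
r2 m[B→φ2] = [1, 1, 1, 1]
r3 m[φ0→K] = [567, 405, 648, 324]
r3 m[φ0→Q] = [3024, 2048, 2048, 2048]
r3 m[φ1→K] = [8, 8, 8, 5]
r3 m[φ1→L] = [2016, 1512, 3024, 2268]
r3 m[φ2→K] = [9, 6, 4, 7]
r3 m[φ2→B] = [3024, 1680, 2048, 2688]
r3 m[φ3→Q] = [54, 49, 42, 36]
r3 m[φ3→D] = [648, 392, 360, 336]
r3 m[φ4→K] = [6, 6, 8, 9]
r3 m[φ4→H] = [3024, 2016, 2016, 1512]
r3 m[φ5→D] = [6, 7, 9, 8]
r3 m[φ6→Q] = [9, 7, 7, 5]
r3 m[K→φ0] = [432, 288, 256, 315]
r3 m[K→φ1] = [378, 252, 256, 315]
r3 m[K→φ2] = [336, 336, 512, 225]
r3 m[K→φ4] = [504, 336, 256, 175]
r3 m[Q→φ0] = [81, 56, 42, 30]
r3 m[Q→φ3] = [72, 56, 56, 40]
r3 m[Q→φ6] = [72, 64, 48, 48]
r3 m[H→φ4] = [1, 1, 1, 1]
r3 m[D→φ3] = [6, 7, 9, 8]
r3 m[D→φ5] = [9, 7, 5, 6]
r3 m[L→φ1] = [1, 1, 1, 1]
r3 m[B→φ2] = [1, 1, 1, 1]
r4 m[φ0→K] = [567, 405, 648, 324]
r4 m[φ0→Q] = [3024, 2048, 2048, 2048]
r4 m[φ1→K] = [8, 8, 8, 5]
r4 m[φ1→L] = [2016, 1512, 3024, 2268]
r4 m[φ2→K] = [9, 6, 4, 7]
r4 m[φ2→B] = [3024, 1680, 2048, 2688]
r4 m[φ3→Q] = [54, 49, 42, 36]
r4 m[φ3→D] = [648, 392, 360, 336]
r4 m[φ4→K] = [6, 6, 8, 9]
r4 m[φ4→H] = [3024, 2016, 2016, 1512]
r4 m[φ5→D] = [6, 7, 9, 8]
r4 m[φ6→Q] = [9, 7, 7, 5]
r4 m[K→φ0] = [432, 288, 256, 315]
r4 m[K→φ1] = [30618, 14580, 20736, 20412]
r4 m[K→φ2] = [27216, 19440, 41472, 14580]
r4 m[K→φ4] = [40824, 19440, 20736, 11340]
r4 m[Q→φ0] = [486, 343, 294, 180]
r4 m[Q→φ3] = [27216, 14336, 14336, 10240]
r4 m[Q→φ6] = [163296, 100352, 86016, 73728]
r4 m[H→φ4] = [1, 1, 1, 1]
r4 m[D→φ3] = [6, 7, 9, 8]
r4 m[D→φ5] = [648, 392, 360, 336]
r4 m[L→φ1] = [1, 1, 1, 1]
r4 m[B→φ2] = [1, 1, 1, 1]
r5 m[φ0→K] = [3402, 2430, 3888, 1944]
r5 m[φ0→Q] = [3024, 2048, 2048, 2048]
r5 m[φ1→K] = [8, 8, 8, 5]
r5 m[φ1→L] = [153090, 87480, 244944, 183708]
r5 m[φ2→K] = [9, 6, 4, 7]
r5 m[φ2→B] = [244944, 97200, 165888, 217728]
r5 m[φ3→Q] = [54, 49, 42, 36]
r5 m[φ3→D] = [244944, 108864, 136080, 86016]
r5 m[φ4→K] = [6, 6, 8, 9]
r5 m[φ4→H] = [244944, 163296, 124416, 122472]
r5 m[φ5→D] = [6, 7, 9, 8]
r5 m[φ6→Q] = [9, 7, 7, 5]
r5 m[K→φ0] = [432, 288, 256, 315]
r5 m[K→φ1] = [30618, 14580, 20736, 20412]
r5 m[K→φ2] = [27216, 19440, 41472, 14580]
r5 m[K→φ4] = [40824, 19440, 20736, 11340]
r5 m[Q→φ0] = [486, 343, 294, 180]
r5 m[Q→φ3] = [27216, 14336, 14336, 10240]
r5 m[Q→φ6] = [163296, 100352, 86016, 73728]
r5 m[H→φ4] = [1, 1, 1, 1]
r5 m[D→φ3] = [6, 7, 9, 8]
r5 m[D→φ5] = [648, 392, 360, 336]
r5 m[L→φ1] = [1, 1, 1, 1]
r5 m[B→φ2] = [1, 1, 1, 1]
r6 m[φ0→K] = [3402, 2430, 3888, 1944]
r6 m[φ0→Q] = [3024, 2048, 2048, 2048]
r6 m[φ1→K] = [8, 8, 8, 5]
r6 m[φ1→L] = [153090, 87480, 244944, 183708]
r6 m[φ2→K] = [9, 6, 4, 7]
r6 m[φ2→B] = [244944, 97200, 165888, 217728]
r6 m[φ3→Q] = [54, 49, 42, 36]
r6 m[φ3→D] = [244944, 108864, 136080, 86016]
r6 m[φ4→K] = [6, 6, 8, 9]
r6 m[φ4→H] = [244944, 163296, 124416, 122472]
r6 m[φ5→D] = [6, 7, 9, 8]
r6 m[φ6→Q] = [9, 7, 7, 5]
r6 m[K→φ0] = [432, 288, 256, 315]
r6 m[K→φ1] = [183708, 87480, 124416, 122472]
r6 m[K→φ2] = [163296, 116640, 248832, 87480]
r6 m[K→φ4] = [244944, 116640, 124416, 68040]
r6 m[Q→φ0] = [486, 343, 294, 180]
r6 m[Q→φ3] = [27216, 14336, 14336, 10240]
r6 m[Q→φ6] = [163296, 100352, 86016, 73728]
r6 m[H→φ4] = [1, 1, 1, 1]
r6 m[D→φ3] = [6, 7, 9, 8]
r6 m[D→φ5] = [244944, 108864, 136080, 86016]
r6 m[L→φ1] = [1, 1, 1, 1]
r6 m[B→φ2] = [1, 1, 1, 1]
r7 m[φ0→K] = [3402, 2430, 3888, 1944]
r7 m[φ0→Q] = [3024, 2048, 2048, 2048]
r7 m[φ1→K] = [8, 8, 8, 5]
r7 m[φ1→L] = [918540, 524880, 1469664, 1102248]
r7 m[φ2→K] = [9, 6, 4, 7]
r7 m[φ2→B] = [1469664, 583200, 995328, 1306368]
r7 m[φ3→Q] = [54, 49, 42, 36]
r7 m[φ3→D] = [244944, 108864, 136080, 86016]
r7 m[φ4→K] = [6, 6, 8, 9]
r7 m[φ4→H] = [1469664, 979776, 746496, 734832]
r7 m[φ5→D] = [6, 7, 9, 8]
r7 m[φ6→Q] = [9, 7, 7, 5]
r7 m[K→φ0] = [432, 288, 256, 315]
r7 m[K→φ1] = [183708, 87480, 124416, 122472]
r7 m[K→φ2] = [163296, 116640, 248832, 87480]
r7 m[K→φ4] = [244944, 116640, 124416, 68040]
r7 m[Q→φ0] = [486, 343, 294, 180]
r7 m[Q→φ3] = [27216, 14336, 14336, 10240]
r7 m[Q→φ6] = [163296, 100352, 86016, 73728]
r7 m[H→φ4] = [1, 1, 1, 1]
r7 m[D→φ3] = [6, 7, 9, 8]
r7 m[D→φ5] = [244944, 108864, 136080, 86016]
r7 m[L→φ1] = [1, 1, 1, 1]
r7 m[B→φ2] = [1, 1, 1, 1]
r8 m[φ0→K] = [3402, 2430, 3888, 1944]
r8 m[φ0→Q] = [3024, 2048, 2048, 2048]
r8 m[φ1→K] = [8, 8, 8, 5]
r8 m[φ1→L] = [918540, 524880, 1469664, 1102248]
r8 m[φ2→K] = [9, 6, 4, 7]
r8 m[φ2→B] = [1469664, 583200, 995328, 1306368]
r8 m[φ3→Q] = [54, 49, 42, 36]
r8 m[φ3→D] = [244944, 108864, 136080, 86016]
r8 m[φ4→K] = [6, 6, 8, 9]
r8 m[φ4→H] = [1469664, 979776, 746496, 734832]
r8 m[φ5→D] = [6, 7, 9, 8]
r8 m[φ6→Q] = [9, 7, 7, 5]
r8 m[K→φ0] = [432, 288, 256, 315]
r8 m[K→φ1] = [183708, 87480, 124416, 122472]
r8 m[K→φ2] = [163296, 116640, 248832, 87480]
r8 m[K→φ4] = [244944, 116640, 124416, 68040]
r8 m[Q→φ0] = [486, 343, 294, 180]
r8 m[Q→φ3] = [27216, 14336, 14336, 10240]
r8 m[Q→φ6] = [163296, 100352, 86016, 73728]
r8 m[H→φ4] = [1, 1, 1, 1]
r8 m[D→φ3] = [6, 7, 9, 8]
r8 m[D→φ5] = [244944, 108864, 136080, 86016]
r8 m[L→φ1] = [1, 1, 1, 1]
r8 m[B→φ2] = [1, 1, 1, 1]
fixed point reached at round 8
traceback from K: (K=0, Q=0, H=0, D=0, L=2, B=0), score=1469664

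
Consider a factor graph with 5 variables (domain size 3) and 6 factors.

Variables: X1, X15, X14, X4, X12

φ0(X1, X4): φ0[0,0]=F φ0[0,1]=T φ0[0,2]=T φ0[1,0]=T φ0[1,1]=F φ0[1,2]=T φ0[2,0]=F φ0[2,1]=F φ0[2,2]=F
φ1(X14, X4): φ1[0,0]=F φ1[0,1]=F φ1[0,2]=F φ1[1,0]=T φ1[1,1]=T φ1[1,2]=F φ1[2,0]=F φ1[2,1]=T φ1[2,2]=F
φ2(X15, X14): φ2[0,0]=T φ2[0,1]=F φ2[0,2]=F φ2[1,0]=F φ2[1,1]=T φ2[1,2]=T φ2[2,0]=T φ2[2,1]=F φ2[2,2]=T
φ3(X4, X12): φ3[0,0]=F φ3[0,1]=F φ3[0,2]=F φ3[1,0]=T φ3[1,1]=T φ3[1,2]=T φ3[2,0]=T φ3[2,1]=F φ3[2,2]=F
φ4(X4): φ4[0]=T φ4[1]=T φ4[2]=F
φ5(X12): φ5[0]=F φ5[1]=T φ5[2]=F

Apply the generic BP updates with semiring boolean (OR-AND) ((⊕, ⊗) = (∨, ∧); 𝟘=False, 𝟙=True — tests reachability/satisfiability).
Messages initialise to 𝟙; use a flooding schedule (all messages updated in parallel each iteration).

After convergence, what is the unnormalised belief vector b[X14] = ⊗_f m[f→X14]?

init: all messages = 𝟙 over 3 values
r1 m[φ0→X1] = [T, T, F]
r1 m[φ0→X4] = [T, T, T]
r1 m[φ1→X14] = [F, T, T]
r1 m[φ1→X4] = [T, T, F]
r1 m[φ2→X15] = [T, T, T]
r1 m[φ2→X14] = [T, T, T]
r1 m[φ3→X4] = [F, T, T]
r1 m[φ3→X12] = [T, T, T]
r1 m[φ4→X4] = [T, T, F]
r1 m[φ5→X12] = [F, T, F]
r1 m[X1→φ0] = [T, T, T]
r1 m[X15→φ2] = [T, T, T]
r1 m[X14→φ1] = [T, T, T]
r1 m[X14→φ2] = [T, T, T]
r1 m[X4→φ0] = [T, T, T]
r1 m[X4→φ1] = [T, T, T]
r1 m[X4→φ3] = [T, T, T]
r1 m[X4→φ4] = [T, T, T]
r1 m[X12→φ3] = [T, T, T]
r1 m[X12→φ5] = [T, T, T]
r2 m[φ0→X1] = [T, T, F]
r2 m[φ0→X4] = [T, T, T]
r2 m[φ1→X14] = [F, T, T]
r2 m[φ1→X4] = [T, T, F]
r2 m[φ2→X15] = [T, T, T]
r2 m[φ2→X14] = [T, T, T]
r2 m[φ3→X4] = [F, T, T]
r2 m[φ3→X12] = [T, T, T]
r2 m[φ4→X4] = [T, T, F]
r2 m[φ5→X12] = [F, T, F]
r2 m[X1→φ0] = [T, T, T]
r2 m[X15→φ2] = [T, T, T]
r2 m[X14→φ1] = [T, T, T]
r2 m[X14→φ2] = [F, T, T]
r2 m[X4→φ0] = [F, T, F]
r2 m[X4→φ1] = [F, T, F]
r2 m[X4→φ3] = [T, T, F]
r2 m[X4→φ4] = [F, T, F]
r2 m[X12→φ3] = [F, T, F]
r2 m[X12→φ5] = [T, T, T]
r3 m[φ0→X1] = [T, F, F]
r3 m[φ0→X4] = [T, T, T]
r3 m[φ1→X14] = [F, T, T]
r3 m[φ1→X4] = [T, T, F]
r3 m[φ2→X15] = [F, T, T]
r3 m[φ2→X14] = [T, T, T]
r3 m[φ3→X4] = [F, T, F]
r3 m[φ3→X12] = [T, T, T]
r3 m[φ4→X4] = [T, T, F]
r3 m[φ5→X12] = [F, T, F]
r3 m[X1→φ0] = [T, T, T]
r3 m[X15→φ2] = [T, T, T]
r3 m[X14→φ1] = [T, T, T]
r3 m[X14→φ2] = [F, T, T]
r3 m[X4→φ0] = [F, T, F]
r3 m[X4→φ1] = [F, T, F]
r3 m[X4→φ3] = [T, T, F]
r3 m[X4→φ4] = [F, T, F]
r3 m[X12→φ3] = [F, T, F]
r3 m[X12→φ5] = [T, T, T]
r4 m[φ0→X1] = [T, F, F]
r4 m[φ0→X4] = [T, T, T]
r4 m[φ1→X14] = [F, T, T]
r4 m[φ1→X4] = [T, T, F]
r4 m[φ2→X15] = [F, T, T]
r4 m[φ2→X14] = [T, T, T]
r4 m[φ3→X4] = [F, T, F]
r4 m[φ3→X12] = [T, T, T]
r4 m[φ4→X4] = [T, T, F]
r4 m[φ5→X12] = [F, T, F]
r4 m[X1→φ0] = [T, T, T]
r4 m[X15→φ2] = [T, T, T]
r4 m[X14→φ1] = [T, T, T]
r4 m[X14→φ2] = [F, T, T]
r4 m[X4→φ0] = [F, T, F]
r4 m[X4→φ1] = [F, T, F]
r4 m[X4→φ3] = [T, T, F]
r4 m[X4→φ4] = [F, T, F]
r4 m[X12→φ3] = [F, T, F]
r4 m[X12→φ5] = [T, T, T]
fixed point reached at round 4
b[X14] = ⊗ incoming = [F, T, T]

b[X14] = [F, T, T]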